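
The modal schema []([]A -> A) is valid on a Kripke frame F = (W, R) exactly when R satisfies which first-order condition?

shift-reflexivity: forall x forall y (Rxy -> Ryy)

This is the T□ axiom.
It corresponds to shift-reflexivity: forall x forall y (Rxy -> Ryy).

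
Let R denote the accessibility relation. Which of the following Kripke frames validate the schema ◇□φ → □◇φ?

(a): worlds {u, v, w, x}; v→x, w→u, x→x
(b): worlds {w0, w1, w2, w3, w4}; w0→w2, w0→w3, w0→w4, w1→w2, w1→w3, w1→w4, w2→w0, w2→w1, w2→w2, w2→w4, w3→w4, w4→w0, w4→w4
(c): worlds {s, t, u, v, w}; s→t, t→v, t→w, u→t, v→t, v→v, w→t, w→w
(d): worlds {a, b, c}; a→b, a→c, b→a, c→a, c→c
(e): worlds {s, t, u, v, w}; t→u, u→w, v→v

This is the axiom for convergence; its first-order frame correspondent is ∀x ∀y ∀z (Rxy ∧ Rxz → ∃w (Ryw ∧ Rzw)).
(a): fails — Rwu and Rwu but u and u have no common successor.
(b): holds.
(c): holds.
(d): holds.
(e): fails — Ruw and Ruw but w and w have no common successor.

(b), (c), (d)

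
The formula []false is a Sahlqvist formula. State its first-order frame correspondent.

Emptiness of R

□⊥ is valid iff no world has any successor (otherwise □⊥ fails at any world with one).
Conversely, any frame satisfying forall x forall y ~Rxy validates the schema.
Frame condition: forall x forall y ~Rxy.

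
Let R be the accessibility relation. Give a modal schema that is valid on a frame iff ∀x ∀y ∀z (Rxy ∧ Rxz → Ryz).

◇q → □◇q

The condition is the Euclidean property. The 5 schema ◇q → □◇q defines it.
Suppose ◇q→□◇q is valid. Take Rxy, Rxz and set V(q)={y}. Then ◇q at x, so □◇q at x, so ◇q at z, so some w with Rzw has q; w=y, i.e. Rzy. By symmetry of the argument, Ryz.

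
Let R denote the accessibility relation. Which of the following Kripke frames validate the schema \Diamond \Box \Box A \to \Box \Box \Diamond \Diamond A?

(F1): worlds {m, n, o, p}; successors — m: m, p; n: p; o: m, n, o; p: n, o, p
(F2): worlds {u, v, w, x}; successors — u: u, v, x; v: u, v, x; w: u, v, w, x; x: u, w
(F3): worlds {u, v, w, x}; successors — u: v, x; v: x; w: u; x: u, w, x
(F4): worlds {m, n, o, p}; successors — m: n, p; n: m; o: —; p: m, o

(F1), (F2), (F3)

This is the axiom for a generalized confluence (Geach) condition; its first-order frame correspondent is \forall x \forall y \forall z ((xRy \wedge x R^2 z) \to \exists w (y R^2 w \wedge z R^2 w)).
(F1): holds.
(F2): holds.
(F3): holds.
(F4): fails — mRn, mR²m but no w with nR²w and mR²w.
Valid on: (F1), (F2), (F3).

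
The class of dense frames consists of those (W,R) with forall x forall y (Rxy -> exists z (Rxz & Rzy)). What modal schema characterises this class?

The condition is density. The C4 schema □□s → □s defines it.
Suppose □□s→□s is valid. Take Rxy and set V(s)={w : xR²w}. Then □□s at x, so □s at x, so s at y, i.e. ∃z(Rxz∧Rzy).

□□s → □s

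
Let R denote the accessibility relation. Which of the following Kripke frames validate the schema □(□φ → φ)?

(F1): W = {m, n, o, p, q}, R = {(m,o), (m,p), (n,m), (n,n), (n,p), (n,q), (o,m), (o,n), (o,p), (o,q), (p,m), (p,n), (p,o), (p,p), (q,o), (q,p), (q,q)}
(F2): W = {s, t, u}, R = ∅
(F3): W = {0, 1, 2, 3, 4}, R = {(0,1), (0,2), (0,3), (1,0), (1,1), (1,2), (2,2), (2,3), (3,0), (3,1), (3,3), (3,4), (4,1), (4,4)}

(F2)

This is the axiom for shift-reflexivity; its first-order frame correspondent is ∀x ∀y (Rxy → Ryy).
(F1): fails — Rom but not Rmm.
(F2): holds.
(F3): fails — R10 but not R00.
Valid on: (F2).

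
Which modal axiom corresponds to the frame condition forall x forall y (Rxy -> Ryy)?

□(□ψ → ψ)

The condition is shift-reflexivity. The T□ schema □(□ψ → ψ) defines it.
Suppose □(□ψ→ψ) is valid. Take Rxy and set V(ψ)={w : Ryw}. Then at y, □ψ holds; since □(□ψ→ψ) at x, □ψ→ψ at y, so ψ at y, i.e. Ryy.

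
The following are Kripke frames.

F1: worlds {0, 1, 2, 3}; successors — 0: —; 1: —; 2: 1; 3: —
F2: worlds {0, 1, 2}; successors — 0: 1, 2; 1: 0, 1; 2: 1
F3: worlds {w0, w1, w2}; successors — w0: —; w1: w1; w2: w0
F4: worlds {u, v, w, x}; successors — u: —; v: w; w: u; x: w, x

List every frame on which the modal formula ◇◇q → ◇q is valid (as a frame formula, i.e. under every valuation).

F1, F3

The schema corresponds to transitivity: ∀x ∀y ∀z (Rxy ∧ Ryz → Rxz).
F1: holds.
F2: fails — R10 and R02 but not R12.
F3: holds.
F4: fails — Rxw and Rwu but not Rxu.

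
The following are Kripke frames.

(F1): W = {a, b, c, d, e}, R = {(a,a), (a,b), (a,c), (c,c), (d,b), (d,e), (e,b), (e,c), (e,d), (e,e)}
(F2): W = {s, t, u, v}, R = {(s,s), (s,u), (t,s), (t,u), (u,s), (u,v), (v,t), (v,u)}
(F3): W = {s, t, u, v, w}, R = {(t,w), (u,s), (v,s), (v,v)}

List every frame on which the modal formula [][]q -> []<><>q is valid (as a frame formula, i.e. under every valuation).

(F2)

The schema corresponds to a generalized confluence (Geach) condition: forall x forall z (xRz -> exists w (x R^2 w & z R^2 w)).
(F1): fails — aRb but no w with aR²w and bR²w.
(F2): holds.
(F3): fails — tRw but no w* with tR²w* and wR²w*.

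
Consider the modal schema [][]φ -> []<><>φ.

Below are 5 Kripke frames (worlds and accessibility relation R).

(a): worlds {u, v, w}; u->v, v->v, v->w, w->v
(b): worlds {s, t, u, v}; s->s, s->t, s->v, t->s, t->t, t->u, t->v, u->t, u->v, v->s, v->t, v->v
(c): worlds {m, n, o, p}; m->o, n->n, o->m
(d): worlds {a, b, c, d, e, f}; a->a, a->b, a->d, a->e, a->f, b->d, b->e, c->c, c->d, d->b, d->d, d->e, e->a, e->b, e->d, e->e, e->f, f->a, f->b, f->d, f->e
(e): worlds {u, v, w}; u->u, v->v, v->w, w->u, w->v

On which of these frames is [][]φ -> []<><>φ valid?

This is the axiom for a generalized confluence (Geach) condition; its first-order frame correspondent is forall x forall z (xRz -> exists w (x R^2 w & z R^2 w)).
(a): satisfies the condition.
(b): satisfies the condition.
(c): fails — mRo but no w with mR²w and oR²w.
(d): satisfies the condition.
(e): satisfies the condition.

(a), (b), (d), (e)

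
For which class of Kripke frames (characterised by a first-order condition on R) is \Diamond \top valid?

seriality: \forall x \exists y Rxy

◇⊤ holds at w iff w has a successor, so frame-validity of ◇⊤ is exactly seriality. Equivalently via □A → ◇A:
Suppose □A→◇A is valid. At any x set V(A)=W. Then □A at x, so ◇A at x, so x has a successor.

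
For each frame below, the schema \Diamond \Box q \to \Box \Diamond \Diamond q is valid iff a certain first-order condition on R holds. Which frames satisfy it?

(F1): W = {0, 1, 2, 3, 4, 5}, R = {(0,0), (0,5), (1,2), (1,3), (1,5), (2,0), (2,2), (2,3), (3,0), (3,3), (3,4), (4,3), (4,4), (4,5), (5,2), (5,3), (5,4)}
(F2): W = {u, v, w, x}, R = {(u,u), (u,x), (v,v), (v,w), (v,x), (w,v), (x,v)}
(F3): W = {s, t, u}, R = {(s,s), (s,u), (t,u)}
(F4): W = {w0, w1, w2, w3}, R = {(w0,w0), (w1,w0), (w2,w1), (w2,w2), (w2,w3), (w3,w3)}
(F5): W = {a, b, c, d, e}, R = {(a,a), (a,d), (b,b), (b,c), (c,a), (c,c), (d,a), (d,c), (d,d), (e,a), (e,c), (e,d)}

(F1), (F2), (F5)

This is the axiom for a generalized confluence (Geach) condition; its first-order frame correspondent is \forall x \forall y \forall z ((xRy \wedge xRz) \to \exists w (yRw \wedge z R^2 w)).
(F1): ✓.
(F2): ✓.
(F3): fails — sRs, sRu but no w with sRw and uR²w.
(F4): fails — w2Rw1, w2Rw3 but no w with w1Rw and w3R²w.
(F5): ✓.
Valid on: (F1), (F2), (F5).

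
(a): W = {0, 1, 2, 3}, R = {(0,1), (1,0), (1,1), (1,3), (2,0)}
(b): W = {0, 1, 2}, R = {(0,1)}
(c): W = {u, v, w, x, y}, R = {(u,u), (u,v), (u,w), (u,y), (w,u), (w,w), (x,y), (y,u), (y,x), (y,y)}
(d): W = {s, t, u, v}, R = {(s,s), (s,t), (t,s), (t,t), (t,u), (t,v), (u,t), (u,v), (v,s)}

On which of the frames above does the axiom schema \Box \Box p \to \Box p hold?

Frame correspondent (Sahlqvist): \forall x \forall y (Rxy \to \exists z (Rxz \wedge Rzy)) — i.e. density.
(a): fails — R20 but no z with R2z and Rz0.
(b): fails — R01 but no z with R0z and Rz1.
(c): holds.
(d): holds.
Valid on: (c), (d).

(c), (d)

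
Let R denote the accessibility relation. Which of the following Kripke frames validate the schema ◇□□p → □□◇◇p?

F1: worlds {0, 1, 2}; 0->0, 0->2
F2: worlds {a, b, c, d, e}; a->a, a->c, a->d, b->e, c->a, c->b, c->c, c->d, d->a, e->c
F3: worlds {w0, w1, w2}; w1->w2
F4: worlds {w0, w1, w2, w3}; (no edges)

F2, F3, F4

The schema corresponds to a generalized confluence (Geach) condition: ∀x ∀y ∀z ((xRy ∧ xR²z) → ∃w (yR²w ∧ zR²w)).
F1: fails — 0R0, 0R²2 but no w with 0R²w and 2R²w.
F2: holds.
F3: holds.
F4: holds.
Valid on: F2, F3, F4.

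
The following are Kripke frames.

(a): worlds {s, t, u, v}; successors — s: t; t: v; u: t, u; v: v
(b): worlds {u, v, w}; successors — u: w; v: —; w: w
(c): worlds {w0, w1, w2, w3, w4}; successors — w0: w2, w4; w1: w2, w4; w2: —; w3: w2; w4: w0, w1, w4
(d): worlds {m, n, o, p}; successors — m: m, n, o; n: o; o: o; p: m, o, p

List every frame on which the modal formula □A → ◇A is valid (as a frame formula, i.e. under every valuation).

(a), (d)

This is the axiom for seriality; its first-order frame correspondent is ∀x ∃y Rxy.
(a): holds.
(b): fails — world v has no successor.
(c): fails — world w2 has no successor.
(d): holds.
Valid on: (a), (d).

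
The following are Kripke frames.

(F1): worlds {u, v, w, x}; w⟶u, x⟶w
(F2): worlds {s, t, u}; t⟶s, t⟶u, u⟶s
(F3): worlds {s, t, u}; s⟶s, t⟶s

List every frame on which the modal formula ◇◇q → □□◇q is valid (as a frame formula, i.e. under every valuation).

(F3)

The schema corresponds to a generalized confluence (Geach) condition: ∀x ∀y ∀z ((xR²y ∧ xR²z) → ∃w (y = w ∧ zRw)).
(F1): fails — xR²u, xR²u but no t with u=t and uRt.
(F2): fails — tR²s, tR²s but no w with s=w and sRw.
(F3): satisfies the condition.
Valid on: (F3).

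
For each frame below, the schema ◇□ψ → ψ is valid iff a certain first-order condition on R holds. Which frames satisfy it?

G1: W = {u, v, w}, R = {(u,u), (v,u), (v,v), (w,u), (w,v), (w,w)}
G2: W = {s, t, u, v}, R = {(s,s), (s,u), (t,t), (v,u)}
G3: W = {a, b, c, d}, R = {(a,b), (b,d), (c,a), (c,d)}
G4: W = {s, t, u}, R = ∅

G4

The schema corresponds to symmetry: ∀x ∀y (Rxy → Ryx).
G1: fails — Rwu but not Ruw.
G2: fails — Rsu but not Rus.
G3: fails — Rca but not Rac.
G4: ✓.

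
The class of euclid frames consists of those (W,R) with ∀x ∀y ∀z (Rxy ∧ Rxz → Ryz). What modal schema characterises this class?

A defining formula is ◇p → □◇p (the 5 axiom).
Suppose ◇p→□◇p is valid. Take Rxy, Rxz and set V(p)={y}. Then ◇p at x, so □◇p at x, so ◇p at z, so some w with Rzw has p; w=y, i.e. Rzy. By symmetry of the argument, Ryz.

◇p → □◇p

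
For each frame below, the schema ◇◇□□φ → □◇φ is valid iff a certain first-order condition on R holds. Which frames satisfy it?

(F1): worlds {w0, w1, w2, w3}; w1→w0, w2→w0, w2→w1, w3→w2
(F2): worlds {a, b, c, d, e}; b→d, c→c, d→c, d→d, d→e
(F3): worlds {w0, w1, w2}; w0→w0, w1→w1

(F3)

Frame correspondent (Sahlqvist): ∀x ∀y ∀z ((xR²y ∧ xRz) → ∃w (yR²w ∧ zRw)) — i.e. a generalized confluence (Geach) condition.
(F1): fails — w2R²w0, w2Rw0 but no w with w0R²w and w0Rw.
(F2): fails — bR²e, bRd but no w with eR²w and dRw.
(F3): holds.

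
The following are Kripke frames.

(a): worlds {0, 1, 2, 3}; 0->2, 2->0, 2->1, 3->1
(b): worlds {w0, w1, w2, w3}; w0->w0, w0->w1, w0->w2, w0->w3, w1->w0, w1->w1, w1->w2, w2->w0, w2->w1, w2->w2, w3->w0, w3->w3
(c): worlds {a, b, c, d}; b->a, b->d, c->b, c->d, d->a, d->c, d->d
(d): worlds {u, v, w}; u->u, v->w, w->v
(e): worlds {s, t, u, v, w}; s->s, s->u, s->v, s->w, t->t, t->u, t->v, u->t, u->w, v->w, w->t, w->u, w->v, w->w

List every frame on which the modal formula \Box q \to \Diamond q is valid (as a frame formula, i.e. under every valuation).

The schema corresponds to seriality: \forall x \exists y Rxy.
(a): fails — world 1 has no successor.
(b): condition met.
(c): fails — world a has no successor.
(d): condition met.
(e): condition met.

(b), (d), (e)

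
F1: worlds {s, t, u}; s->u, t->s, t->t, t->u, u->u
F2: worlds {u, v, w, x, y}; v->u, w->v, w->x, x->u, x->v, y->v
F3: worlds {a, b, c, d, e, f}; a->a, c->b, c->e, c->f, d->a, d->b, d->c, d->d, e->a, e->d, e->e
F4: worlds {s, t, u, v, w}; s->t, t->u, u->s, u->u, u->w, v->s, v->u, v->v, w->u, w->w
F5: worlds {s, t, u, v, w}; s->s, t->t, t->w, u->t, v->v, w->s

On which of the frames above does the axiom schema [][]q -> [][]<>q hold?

F1

Frame correspondent (Sahlqvist): forall x forall z (x R^2 z -> exists w (x R^2 w & zRw)) — i.e. a generalized confluence (Geach) condition.
F1: satisfies the condition.
F2: fails — wR²u but no t with wR²t and uRt.
F3: fails — dR²b but no w with dR²w and bRw.
F4: fails — tR²s but no w* with tR²w* and sRw*.
F5: fails — uR²w but no w* with uR²w* and wRw*.
Valid on: F1.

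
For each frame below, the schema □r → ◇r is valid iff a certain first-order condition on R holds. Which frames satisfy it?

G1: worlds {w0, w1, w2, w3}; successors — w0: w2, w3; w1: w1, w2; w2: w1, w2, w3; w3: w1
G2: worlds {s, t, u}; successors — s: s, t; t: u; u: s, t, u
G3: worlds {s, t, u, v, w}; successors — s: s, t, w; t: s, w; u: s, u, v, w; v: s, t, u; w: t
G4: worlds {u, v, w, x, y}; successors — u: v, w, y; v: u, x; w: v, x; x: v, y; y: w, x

G1, G2, G3, G4

The schema corresponds to seriality: ∀x ∃y Rxy.
G1: condition met.
G2: condition met.
G3: condition met.
G4: condition met.
Valid on: G1, G2, G3, G4.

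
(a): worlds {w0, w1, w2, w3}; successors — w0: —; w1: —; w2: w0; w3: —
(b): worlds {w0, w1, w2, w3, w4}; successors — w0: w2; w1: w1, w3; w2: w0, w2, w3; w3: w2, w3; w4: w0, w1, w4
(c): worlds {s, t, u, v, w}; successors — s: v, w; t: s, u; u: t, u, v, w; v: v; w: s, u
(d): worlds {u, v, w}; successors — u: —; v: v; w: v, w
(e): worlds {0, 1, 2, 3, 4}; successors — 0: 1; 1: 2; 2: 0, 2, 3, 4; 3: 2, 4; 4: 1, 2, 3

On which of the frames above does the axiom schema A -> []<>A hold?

This is the axiom for symmetry; its first-order frame correspondent is forall x forall y (Rxy -> Ryx).
(a): fails — Rw2w0 but not Rw0w2.
(b): fails — Rw1w3 but not Rw3w1.
(c): fails — Ruv but not Rvu.
(d): fails — Rwv but not Rvw.
(e): fails — R12 but not R21.
Valid on no frame.

none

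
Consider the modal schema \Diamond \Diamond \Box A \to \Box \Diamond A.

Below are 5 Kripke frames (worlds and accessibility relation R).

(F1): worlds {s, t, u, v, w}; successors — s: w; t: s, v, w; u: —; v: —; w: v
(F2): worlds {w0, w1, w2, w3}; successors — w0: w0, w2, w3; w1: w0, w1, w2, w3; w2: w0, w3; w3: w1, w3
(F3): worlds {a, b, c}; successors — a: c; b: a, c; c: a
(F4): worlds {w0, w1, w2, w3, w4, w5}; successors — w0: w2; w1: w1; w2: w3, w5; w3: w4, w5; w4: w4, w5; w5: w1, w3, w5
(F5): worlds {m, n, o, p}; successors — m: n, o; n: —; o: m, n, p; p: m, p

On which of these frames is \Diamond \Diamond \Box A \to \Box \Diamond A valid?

This is the axiom for a generalized confluence (Geach) condition; its first-order frame correspondent is \forall x \forall y \forall z ((x R^2 y \wedge xRz) \to \exists w (yRw \wedge zRw)).
(F1): fails — sR²v, sRw but no w* with vRw* and wRw*.
(F2): ✓.
(F3): fails — aR²a, aRc but no w with aRw and cRw.
(F4): fails — w2R²w1, w2Rw3 but no w with w1Rw and w3Rw.
(F5): fails — mR²m, mRn but no w with mRw and nRw.
Valid on: (F2).

(F2)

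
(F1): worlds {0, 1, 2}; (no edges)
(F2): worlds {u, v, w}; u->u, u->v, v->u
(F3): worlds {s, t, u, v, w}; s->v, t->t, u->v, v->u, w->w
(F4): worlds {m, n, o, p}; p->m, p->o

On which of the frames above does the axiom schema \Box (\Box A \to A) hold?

(F1)

This is the axiom for shift-reflexivity; its first-order frame correspondent is \forall x \forall y (Rxy \to Ryy).
(F1): satisfies the condition.
(F2): fails — Ruv but not Rvv.
(F3): fails — Ruv but not Rvv.
(F4): fails — Rpm but not Rmm.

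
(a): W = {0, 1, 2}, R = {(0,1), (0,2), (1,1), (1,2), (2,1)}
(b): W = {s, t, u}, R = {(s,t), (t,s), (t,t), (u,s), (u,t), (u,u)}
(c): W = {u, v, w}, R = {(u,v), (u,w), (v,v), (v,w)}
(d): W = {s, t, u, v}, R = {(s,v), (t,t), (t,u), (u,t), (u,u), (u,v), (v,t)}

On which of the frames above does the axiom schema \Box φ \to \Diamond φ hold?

(a), (b), (d)

This is the axiom for seriality; its first-order frame correspondent is \forall x \exists y Rxy.
(a): condition met.
(b): condition met.
(c): fails — world w has no successor.
(d): condition met.
Valid on: (a), (b), (d).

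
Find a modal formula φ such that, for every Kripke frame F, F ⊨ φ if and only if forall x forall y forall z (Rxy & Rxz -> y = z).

This is partial functionality; the standard corresponding axiom is CD: ◇q → □q.
Suppose ◇q→□q is valid. Take Rxy, Rxz and set V(q)={y}. Then ◇q at x, so □q at x, so q at z, i.e. z=y.

◇q → □q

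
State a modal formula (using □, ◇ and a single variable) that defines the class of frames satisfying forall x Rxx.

The condition is reflexivity. The T schema □p → p defines it.
Suppose □p→p is valid. At any x set V(p)={w : Rxw}. Then □p holds at x, so p holds at x, i.e. Rxx.

□p → p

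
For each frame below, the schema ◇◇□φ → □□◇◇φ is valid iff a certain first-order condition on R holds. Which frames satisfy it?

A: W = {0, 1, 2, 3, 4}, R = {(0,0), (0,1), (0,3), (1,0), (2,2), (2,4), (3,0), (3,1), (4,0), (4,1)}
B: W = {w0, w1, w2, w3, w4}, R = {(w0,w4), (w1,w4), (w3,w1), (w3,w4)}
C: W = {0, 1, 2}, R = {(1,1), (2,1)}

This is the axiom for a generalized confluence (Geach) condition; its first-order frame correspondent is ∀x ∀y ∀z ((xR²y ∧ xR²z) → ∃w (yRw ∧ zR²w)).
A: fails — 2R²2, 2R²0 but no w with 2Rw and 0R²w.
B: fails — w3R²w4, w3R²w4 but no w with w4Rw and w4R²w.
C: ✓.

C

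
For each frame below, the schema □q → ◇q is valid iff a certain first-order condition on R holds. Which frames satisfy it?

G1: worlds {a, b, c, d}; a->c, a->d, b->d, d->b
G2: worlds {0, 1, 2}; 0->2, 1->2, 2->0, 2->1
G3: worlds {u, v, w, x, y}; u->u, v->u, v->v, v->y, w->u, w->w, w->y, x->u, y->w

G2, G3

Frame correspondent (Sahlqvist): ∀x ∃y Rxy — i.e. seriality.
G1: fails — world c has no successor.
G2: condition met.
G3: condition met.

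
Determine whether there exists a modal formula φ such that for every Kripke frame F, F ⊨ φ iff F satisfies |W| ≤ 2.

If a class were modally definable it would be closed under disjoint unions (Goldblatt–Thomason).
Any modal formula valid on each of 3 disjoint one-world frames is valid on their disjoint union (validity is preserved under disjoint unions). Each one-world frame has |W|=1≤2, but the union has |W|=3.
Hence having at most 2 worlds is not modally definable.

Not definable by any modal formula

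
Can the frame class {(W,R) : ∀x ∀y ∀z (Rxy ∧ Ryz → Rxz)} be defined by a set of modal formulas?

Yes: it is transitivity, defined by the 4 schema □q → □□q.

Yes, by □q → □□q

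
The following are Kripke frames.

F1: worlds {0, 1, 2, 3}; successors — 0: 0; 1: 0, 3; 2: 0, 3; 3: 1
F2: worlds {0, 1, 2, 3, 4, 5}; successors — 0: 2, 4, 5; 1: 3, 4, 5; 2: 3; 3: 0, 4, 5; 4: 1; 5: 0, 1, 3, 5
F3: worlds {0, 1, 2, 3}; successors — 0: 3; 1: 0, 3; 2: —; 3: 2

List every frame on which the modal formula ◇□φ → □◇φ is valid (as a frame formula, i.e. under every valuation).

This is the axiom for convergence; its first-order frame correspondent is ∀x ∀y ∀z (Rxy ∧ Rxz → ∃w (Ryw ∧ Rzw)).
F1: fails — R10 and R13 but 0 and 3 have no common successor.
F2: fails — R02 and R04 but 2 and 4 have no common successor.
F3: fails — R10 and R13 but 0 and 3 have no common successor.

none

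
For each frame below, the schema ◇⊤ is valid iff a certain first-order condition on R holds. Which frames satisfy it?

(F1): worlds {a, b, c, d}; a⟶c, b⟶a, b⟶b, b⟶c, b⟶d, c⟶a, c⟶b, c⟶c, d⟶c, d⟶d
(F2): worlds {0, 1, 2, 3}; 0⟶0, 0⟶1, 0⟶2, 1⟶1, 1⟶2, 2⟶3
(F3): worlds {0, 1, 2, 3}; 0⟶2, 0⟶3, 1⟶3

The schema corresponds to seriality: ∀x ∃y Rxy.
(F1): ✓.
(F2): fails — world 3 has no successor.
(F3): fails — world 2 has no successor.
Valid on: (F1).

(F1)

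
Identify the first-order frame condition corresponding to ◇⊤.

seriality

This schema is equivalent to the D axiom □p → ◇p.
It corresponds to seriality: ∀x ∃y Rxy.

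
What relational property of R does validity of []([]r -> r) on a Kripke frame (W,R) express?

Suppose □(□r→r) is valid. Take Rxy and set V(r)={w : Ryw}. Then at y, □r holds; since □(□r→r) at x, □r→r at y, so r at y, i.e. Ryy.

shift-reflexivity: forall x forall y (Rxy -> Ryy)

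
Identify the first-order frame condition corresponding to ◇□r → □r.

This schema is equivalent to the 5 axiom ◇r → □◇r.
Its frame correspondent is the Euclidean property — ∀x ∀y ∀z (Rxy ∧ Rxz → Ryz).

the Euclidean property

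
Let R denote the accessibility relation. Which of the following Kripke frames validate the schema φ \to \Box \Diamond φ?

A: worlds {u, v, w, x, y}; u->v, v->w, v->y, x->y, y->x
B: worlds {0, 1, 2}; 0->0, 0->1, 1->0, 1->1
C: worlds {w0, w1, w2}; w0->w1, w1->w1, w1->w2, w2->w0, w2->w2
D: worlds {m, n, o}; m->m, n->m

B

This is the axiom for symmetry; its first-order frame correspondent is \forall x \forall y (Rxy \to Ryx).
A: fails — Ruv but not Rvu.
B: ✓.
C: fails — Rw1w2 but not Rw2w1.
D: fails — Rnm but not Rmn.
Valid on: B.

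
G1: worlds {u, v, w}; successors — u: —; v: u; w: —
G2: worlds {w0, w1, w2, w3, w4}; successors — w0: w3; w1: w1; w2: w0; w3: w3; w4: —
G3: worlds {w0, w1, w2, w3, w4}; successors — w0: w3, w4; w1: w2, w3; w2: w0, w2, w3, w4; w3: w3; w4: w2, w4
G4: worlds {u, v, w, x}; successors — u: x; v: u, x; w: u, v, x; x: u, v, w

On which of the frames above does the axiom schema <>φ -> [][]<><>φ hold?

G1

The schema corresponds to a generalized confluence (Geach) condition: forall x forall y forall z ((xRy & x R^2 z) -> exists w (y = w & z R^2 w)).
G1: holds.
G2: fails — w2Rw0, w2R²w3 but no w with w0=w and w3R²w.
G3: fails — w0Rw4, w0R²w3 but no w with w4=w and w3R²w.
G4: fails — uRx, uR²u but no t with x=t and uR²t.
Valid on: G1.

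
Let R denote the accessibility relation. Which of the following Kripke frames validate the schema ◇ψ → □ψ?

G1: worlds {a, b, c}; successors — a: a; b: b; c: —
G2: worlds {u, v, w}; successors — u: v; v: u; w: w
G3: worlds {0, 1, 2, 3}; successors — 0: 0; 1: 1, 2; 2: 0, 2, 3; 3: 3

Frame correspondent (Sahlqvist): ∀x ∀y ∀z (Rxy ∧ Rxz → y = z) — i.e. partial functionality.
G1: ✓.
G2: ✓.
G3: fails — 1 sees both 1 and 2.
Valid on: G1, G2.

G1, G2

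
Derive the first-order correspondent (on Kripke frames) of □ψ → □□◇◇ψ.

This is a Sahlqvist (Geach-type) schema ◇^0□^1ψ → □^2◇^2ψ.
First-order correspondent: ∀x ∀z (xR²z → ∃w (xRw ∧ zR²w)).

∀x ∀z (xR²z → ∃w (xRw ∧ zR²w))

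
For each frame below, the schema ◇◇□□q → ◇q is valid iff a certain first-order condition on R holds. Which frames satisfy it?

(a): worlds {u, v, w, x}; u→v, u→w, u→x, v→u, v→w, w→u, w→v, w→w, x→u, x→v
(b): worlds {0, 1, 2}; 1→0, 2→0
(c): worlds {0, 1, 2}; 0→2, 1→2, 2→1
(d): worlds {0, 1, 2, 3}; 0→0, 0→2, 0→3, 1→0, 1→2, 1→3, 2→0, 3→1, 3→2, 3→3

The schema corresponds to a generalized confluence (Geach) condition: ∀x ∀y (xR²y → ∃w (yR²w ∧ xRw)).
(a): satisfies the condition.
(b): satisfies the condition.
(c): fails — 0R²1 but no w with 1R²w and 0Rw.
(d): satisfies the condition.

(a), (b), (d)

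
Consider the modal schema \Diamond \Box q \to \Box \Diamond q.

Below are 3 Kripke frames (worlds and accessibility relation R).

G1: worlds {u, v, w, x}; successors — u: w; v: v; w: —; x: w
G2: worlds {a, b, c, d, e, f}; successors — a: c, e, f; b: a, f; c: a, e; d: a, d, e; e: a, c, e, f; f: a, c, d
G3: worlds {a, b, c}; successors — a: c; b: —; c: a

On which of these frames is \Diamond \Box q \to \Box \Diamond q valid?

Frame correspondent (Sahlqvist): \forall x \forall y \forall z (Rxy \wedge Rxz \to \exists w (Ryw \wedge Rzw)) — i.e. convergence.
G1: fails — Ruw and Ruw but w and w have no common successor.
G2: condition met.
G3: condition met.

G2, G3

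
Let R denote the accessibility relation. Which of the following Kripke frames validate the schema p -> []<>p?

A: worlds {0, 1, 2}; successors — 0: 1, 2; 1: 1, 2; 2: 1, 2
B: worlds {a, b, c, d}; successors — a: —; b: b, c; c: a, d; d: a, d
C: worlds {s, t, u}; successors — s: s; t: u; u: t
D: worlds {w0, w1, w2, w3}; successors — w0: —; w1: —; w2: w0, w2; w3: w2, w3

Frame correspondent (Sahlqvist): forall x forall y (Rxy -> Ryx) — i.e. symmetry.
A: fails — R02 but not R20.
B: fails — Rbc but not Rcb.
C: satisfies the condition.
D: fails — Rw3w2 but not Rw2w3.

C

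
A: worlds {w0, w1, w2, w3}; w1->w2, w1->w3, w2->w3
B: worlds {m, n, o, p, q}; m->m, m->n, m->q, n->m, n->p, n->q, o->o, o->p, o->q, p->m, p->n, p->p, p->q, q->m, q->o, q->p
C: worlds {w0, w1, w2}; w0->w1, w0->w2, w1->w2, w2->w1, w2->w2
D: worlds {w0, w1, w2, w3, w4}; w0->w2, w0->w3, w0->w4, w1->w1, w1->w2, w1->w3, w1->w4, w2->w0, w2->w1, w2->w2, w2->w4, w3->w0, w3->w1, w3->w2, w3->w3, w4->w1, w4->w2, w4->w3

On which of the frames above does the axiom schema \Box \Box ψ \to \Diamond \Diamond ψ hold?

This is the axiom for a generalized confluence (Geach) condition; its first-order frame correspondent is \forall x \exists w (x R^2 w \wedge x R^2 w).
A: fails — at w0 but no w with w0R²w and w0R²w.
B: satisfies the condition.
C: satisfies the condition.
D: satisfies the condition.
Valid on: B, C, D.

B, C, D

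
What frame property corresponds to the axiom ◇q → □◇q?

This is the 5 axiom.
It corresponds to the Euclidean property: ∀x ∀y ∀z (Rxy ∧ Rxz → Ryz).

the Euclidean property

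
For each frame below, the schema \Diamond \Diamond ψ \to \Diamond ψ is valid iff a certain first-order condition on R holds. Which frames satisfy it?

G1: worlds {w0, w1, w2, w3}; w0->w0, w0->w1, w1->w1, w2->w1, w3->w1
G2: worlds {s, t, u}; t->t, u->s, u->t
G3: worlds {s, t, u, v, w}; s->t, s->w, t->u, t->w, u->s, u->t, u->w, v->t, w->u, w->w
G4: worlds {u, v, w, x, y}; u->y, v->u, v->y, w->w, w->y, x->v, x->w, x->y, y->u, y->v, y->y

G1, G2

The schema corresponds to transitivity: \forall x \forall y \forall z (Rxy \wedge Ryz \to Rxz).
G1: ✓.
G2: ✓.
G3: fails — Ruw and Rwu but not Ruu.
G4: fails — Rwy and Ryv but not Rwv.
Valid on: G1, G2.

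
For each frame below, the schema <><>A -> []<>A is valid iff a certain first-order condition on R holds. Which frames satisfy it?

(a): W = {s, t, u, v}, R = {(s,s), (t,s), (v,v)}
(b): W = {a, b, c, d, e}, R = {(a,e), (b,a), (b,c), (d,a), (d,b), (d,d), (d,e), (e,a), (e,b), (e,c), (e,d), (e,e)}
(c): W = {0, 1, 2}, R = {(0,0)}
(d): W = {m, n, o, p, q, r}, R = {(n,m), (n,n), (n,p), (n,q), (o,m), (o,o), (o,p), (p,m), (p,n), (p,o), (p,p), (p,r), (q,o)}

This is the axiom for a generalized confluence (Geach) condition; its first-order frame correspondent is forall x forall y forall z ((x R^2 y & xRz) -> exists w (y = w & zRw)).
(a): ✓.
(b): fails — bR²e, bRc but no w with e=w and cRw.
(c): ✓.
(d): fails — nR²m, nRm but no w with m=w and mRw.
Valid on: (a), (c).

(a), (c)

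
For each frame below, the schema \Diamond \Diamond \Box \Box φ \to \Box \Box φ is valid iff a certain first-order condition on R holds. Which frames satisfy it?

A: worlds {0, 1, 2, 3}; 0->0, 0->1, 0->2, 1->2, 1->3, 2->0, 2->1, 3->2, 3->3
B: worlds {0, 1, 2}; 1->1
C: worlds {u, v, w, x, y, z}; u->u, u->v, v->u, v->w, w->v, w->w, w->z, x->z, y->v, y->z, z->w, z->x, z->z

A, B

This is the axiom for a generalized confluence (Geach) condition; its first-order frame correspondent is \forall x \forall y \forall z ((x R^2 y \wedge x R^2 z) \to \exists w (y R^2 w \wedge z = w)).
A: ✓.
B: ✓.
C: fails — vR²u, vR²z but no t with uR²t and z=t.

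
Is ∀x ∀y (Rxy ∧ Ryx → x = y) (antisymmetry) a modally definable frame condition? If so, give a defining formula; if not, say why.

No

Modal frame validity is preserved under surjective bounded morphisms.
The 6-cycle (worlds 0,1,2,3,4,5 with 0→1→2→3→4→5→0) is antisymmetric. Sending even-indexed worlds to s and odd-indexed worlds to t is a surjective bounded morphism onto the two-world frame with s↔t, which is not antisymmetric.
Hence antisymmetry is not modally definable.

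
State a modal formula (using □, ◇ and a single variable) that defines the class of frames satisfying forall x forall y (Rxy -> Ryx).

This is symmetry; the standard corresponding axiom is B: r → □◇r.
Suppose r→□◇r is valid. Take Rxy and set V(r)={x}. Then r at x, so □◇r at x, so ◇r at y, so some z with Ryz has r; z=x, i.e. Ryx.

r → □◇r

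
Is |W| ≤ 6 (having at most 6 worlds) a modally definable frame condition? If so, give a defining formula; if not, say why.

Any modally definable frame class is closed under disjoint unions.
Any modal formula valid on each of 7 disjoint one-world frames is valid on their disjoint union (validity is preserved under disjoint unions). Each one-world frame has |W|=1≤6, but the union has |W|=7.
So the class is not modally definable.

Not modally definable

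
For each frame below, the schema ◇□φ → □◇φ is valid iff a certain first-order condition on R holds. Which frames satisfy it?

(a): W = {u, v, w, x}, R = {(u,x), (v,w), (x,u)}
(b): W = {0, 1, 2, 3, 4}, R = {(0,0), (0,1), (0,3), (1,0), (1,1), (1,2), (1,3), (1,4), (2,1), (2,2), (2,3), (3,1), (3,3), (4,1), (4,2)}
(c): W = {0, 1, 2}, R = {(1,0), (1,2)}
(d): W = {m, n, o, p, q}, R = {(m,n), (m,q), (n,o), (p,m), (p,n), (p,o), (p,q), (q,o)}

(b)

The schema corresponds to convergence: ∀x ∀y ∀z (Rxy ∧ Rxz → ∃w (Ryw ∧ Rzw)).
(a): fails — Rvw and Rvw but w and w have no common successor.
(b): condition met.
(c): fails — R12 and R12 but 2 and 2 have no common successor.
(d): fails — Rno and Rno but o and o have no common successor.
Valid on: (b).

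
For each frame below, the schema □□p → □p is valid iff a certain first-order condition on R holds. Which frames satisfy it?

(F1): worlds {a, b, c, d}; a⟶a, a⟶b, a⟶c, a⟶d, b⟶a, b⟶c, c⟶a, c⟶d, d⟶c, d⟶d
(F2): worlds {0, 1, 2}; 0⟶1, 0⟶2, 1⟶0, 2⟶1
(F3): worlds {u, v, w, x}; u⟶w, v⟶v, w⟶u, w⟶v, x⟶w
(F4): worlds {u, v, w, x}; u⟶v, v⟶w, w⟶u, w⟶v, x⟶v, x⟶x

(F1)

Frame correspondent (Sahlqvist): ∀x ∀y (Rxy → ∃z (Rxz ∧ Rzy)) — i.e. density.
(F1): condition met.
(F2): fails — R10 but no z with R1z and Rz0.
(F3): fails — Rxw but no z with Rxz and Rzw.
(F4): fails — Ruv but no z with Ruz and Rzv.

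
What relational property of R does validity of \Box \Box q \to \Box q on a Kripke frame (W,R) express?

density: \forall x \forall y (Rxy \to \exists z (Rxz \wedge Rzy))

Suppose □□q→□q is valid. Take Rxy and set V(q)={w : xR²w}. Then □□q at x, so □q at x, so q at y, i.e. ∃z(Rxz∧Rzy).
The converse is a direct semantic check.
So the correspondent is density.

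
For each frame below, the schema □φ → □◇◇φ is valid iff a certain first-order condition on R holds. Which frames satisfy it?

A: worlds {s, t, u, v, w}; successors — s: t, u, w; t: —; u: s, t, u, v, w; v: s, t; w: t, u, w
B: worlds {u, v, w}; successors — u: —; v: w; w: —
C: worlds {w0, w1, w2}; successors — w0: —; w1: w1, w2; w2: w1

The schema corresponds to a generalized confluence (Geach) condition: ∀x ∀z (xRz → ∃w (xRw ∧ zR²w)).
A: fails — sRt but no w* with sRw* and tR²w*.
B: fails — vRw but no t with vRt and wR²t.
C: holds.

C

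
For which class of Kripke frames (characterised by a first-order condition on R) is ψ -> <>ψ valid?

Reflexivity

Replacing ψ by ¬ψ and contraposing gives the equivalent schema □ψ → ψ.
Suppose □ψ→ψ is valid. At any x set V(ψ)={w : Rxw}. Then □ψ holds at x, so ψ holds at x, i.e. Rxx.
The converse is a direct semantic check.
So the correspondent is reflexivity.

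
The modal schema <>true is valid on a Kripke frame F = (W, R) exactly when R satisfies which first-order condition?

◇⊤ holds at w iff w has a successor, so frame-validity of ◇⊤ is exactly seriality. Equivalently via □q → ◇q:
Suppose □q→◇q is valid. At any x set V(q)=W. Then □q at x, so ◇q at x, so x has a successor.

Seriality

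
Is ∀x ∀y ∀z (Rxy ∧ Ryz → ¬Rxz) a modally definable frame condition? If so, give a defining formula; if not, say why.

If a class were modally definable it would be closed under surjective bounded morphisms (Goldblatt–Thomason).
The 5-cycle (worlds a,b,c,d,e with a→b→c→d→e→a) is intransitive. Mapping every world to a single reflexive point • is a surjective bounded morphism; the reflexive point is not intransitive (R••∧R•• but R••).
So no modal formula (or set of formulas) defines exactly the intransitive frames.

Not modally definable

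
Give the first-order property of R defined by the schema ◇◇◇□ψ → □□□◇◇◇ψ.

∀x ∀y ∀z ((xR³y ∧ xR³z) → ∃w (yRw ∧ zR³w))

This is a Sahlqvist (Geach-type) schema ◇^3□^1ψ → □^3◇^3ψ.
Minimal-valuation argument: fix x; take any y with xR^3y and any z with xR^3z. Set V(ψ) to the set of worlds R-reachable from y in exactly 1 step. Then □^1ψ holds at y, so the antecedent holds at x; validity forces ◇^3ψ at z, giving a w with zR^3w and yR^1w.
First-order correspondent: ∀x ∀y ∀z ((xR³y ∧ xR³z) → ∃w (yRw ∧ zR³w)).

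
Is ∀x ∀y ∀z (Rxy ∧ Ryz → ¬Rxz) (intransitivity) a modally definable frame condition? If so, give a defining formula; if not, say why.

Modal frame validity is preserved under surjective bounded morphisms.
The 5-cycle (worlds a,b,c,d,e with a→b→c→d→e→a) is intransitive. Mapping every world to a single reflexive point • is a surjective bounded morphism; the reflexive point is not intransitive (R••∧R•• but R••).
Hence intransitivity is not modally definable.

Not modally definable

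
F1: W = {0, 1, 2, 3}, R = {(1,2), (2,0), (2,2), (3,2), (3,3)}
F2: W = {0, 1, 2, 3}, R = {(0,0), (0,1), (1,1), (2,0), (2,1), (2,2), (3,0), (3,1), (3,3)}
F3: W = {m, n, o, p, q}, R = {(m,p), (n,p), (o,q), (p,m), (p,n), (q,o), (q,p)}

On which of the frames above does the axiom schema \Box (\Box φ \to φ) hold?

The schema corresponds to shift-reflexivity: \forall x \forall y (Rxy \to Ryy).
F1: fails — R20 but not R00.
F2: condition met.
F3: fails — Rpm but not Rmm.

F2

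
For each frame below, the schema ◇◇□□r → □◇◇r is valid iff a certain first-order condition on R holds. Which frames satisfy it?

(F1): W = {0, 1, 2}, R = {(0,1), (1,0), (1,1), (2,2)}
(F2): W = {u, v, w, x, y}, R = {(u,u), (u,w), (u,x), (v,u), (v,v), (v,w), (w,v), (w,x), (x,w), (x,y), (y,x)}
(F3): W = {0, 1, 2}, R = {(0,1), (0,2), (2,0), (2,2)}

(F1)

This is the axiom for a generalized confluence (Geach) condition; its first-order frame correspondent is ∀x ∀y ∀z ((xR²y ∧ xRz) → ∃w (yR²w ∧ zR²w)).
(F1): condition met.
(F2): fails — uR²y, uRx but no t with yR²t and xR²t.
(F3): fails — 0R²0, 0R1 but no w with 0R²w and 1R²w.
Valid on: (F1).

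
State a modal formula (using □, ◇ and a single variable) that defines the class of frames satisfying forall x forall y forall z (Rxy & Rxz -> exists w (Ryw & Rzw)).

◇□p → □◇p

The condition is convergence. The .2 schema ◇□p → □◇p defines it.
Suppose ◇□p→□◇p is valid. Take Rxy, Rxz and set V(p)={w : Ryw}. Then □p at y so ◇□p at x, so □◇p at x, so ◇p at z, giving w with Rzw and Ryw.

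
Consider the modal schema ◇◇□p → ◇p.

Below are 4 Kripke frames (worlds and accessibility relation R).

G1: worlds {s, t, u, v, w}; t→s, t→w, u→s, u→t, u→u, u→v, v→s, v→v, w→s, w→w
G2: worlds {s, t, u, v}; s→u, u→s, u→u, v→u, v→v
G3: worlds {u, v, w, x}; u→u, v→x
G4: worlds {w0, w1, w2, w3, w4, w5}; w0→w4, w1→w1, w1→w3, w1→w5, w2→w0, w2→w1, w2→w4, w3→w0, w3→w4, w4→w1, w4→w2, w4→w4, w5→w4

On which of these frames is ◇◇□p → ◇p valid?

Frame correspondent (Sahlqvist): ∀x ∀y (xR²y → ∃w (yRw ∧ xRw)) — i.e. a generalized confluence (Geach) condition.
G1: fails — tR²s but no w* with sRw* and tRw*.
G2: satisfies the condition.
G3: satisfies the condition.
G4: fails — w0R²w1 but no w with w1Rw and w0Rw.

G2, G3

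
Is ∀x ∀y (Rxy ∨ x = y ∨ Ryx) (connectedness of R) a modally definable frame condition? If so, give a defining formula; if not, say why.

No — not modally definable

If a class were modally definable it would be closed under disjoint unions (Goldblatt–Thomason).
Take 4 disjoint single-world reflexive frames: each is trivially connected, but their disjoint union has 4 worlds with no edge between distinct components, so it is not connected.
Hence connectedness of R is not modally definable.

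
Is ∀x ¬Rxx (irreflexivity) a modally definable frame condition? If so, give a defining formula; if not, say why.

Not modally definable

If a class were modally definable it would be closed under surjective bounded morphisms (Goldblatt–Thomason).
The 3-cycle (worlds w0,w1,w2 with w0→w1→w2→w0) is irreflexive, and the map sending every world to a single reflexive point • is a surjective bounded morphism (forth: every edge maps to (•,•); back: every world has a successor). So any modal formula valid on the 3-cycle is also valid on the reflexive point, which is not irreflexive.
So no modal formula (or set of formulas) defines exactly the irreflexive frames.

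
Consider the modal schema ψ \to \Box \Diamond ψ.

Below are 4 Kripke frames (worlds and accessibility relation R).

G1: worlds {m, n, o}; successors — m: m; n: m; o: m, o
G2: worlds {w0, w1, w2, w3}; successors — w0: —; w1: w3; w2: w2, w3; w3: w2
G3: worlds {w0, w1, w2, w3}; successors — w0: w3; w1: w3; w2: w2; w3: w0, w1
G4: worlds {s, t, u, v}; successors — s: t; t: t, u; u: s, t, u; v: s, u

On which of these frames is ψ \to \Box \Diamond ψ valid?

This is the axiom for symmetry; its first-order frame correspondent is \forall x \forall y (Rxy \to Ryx).
G1: fails — Rom but not Rmo.
G2: fails — Rw1w3 but not Rw3w1.
G3: ✓.
G4: fails — Rus but not Rsu.
Valid on: G3.

G3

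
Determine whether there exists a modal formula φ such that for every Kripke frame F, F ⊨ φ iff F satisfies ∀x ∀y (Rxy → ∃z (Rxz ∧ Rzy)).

This is a Sahlqvist condition; the C4 axiom □□r → □r defines it.

Definable; □□r → □r defines it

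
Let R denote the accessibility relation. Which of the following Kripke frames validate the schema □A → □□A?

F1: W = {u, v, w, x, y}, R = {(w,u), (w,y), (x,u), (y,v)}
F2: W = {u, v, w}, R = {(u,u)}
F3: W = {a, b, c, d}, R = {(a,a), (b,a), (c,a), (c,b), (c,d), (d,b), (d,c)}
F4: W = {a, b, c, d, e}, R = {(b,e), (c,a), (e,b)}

The schema corresponds to transitivity: ∀x ∀y ∀z (Rxy ∧ Ryz → Rxz).
F1: fails — Rwy and Ryv but not Rwv.
F2: holds.
F3: fails — Rcd and Rdc but not Rcc.
F4: fails — Reb and Rbe but not Ree.

F2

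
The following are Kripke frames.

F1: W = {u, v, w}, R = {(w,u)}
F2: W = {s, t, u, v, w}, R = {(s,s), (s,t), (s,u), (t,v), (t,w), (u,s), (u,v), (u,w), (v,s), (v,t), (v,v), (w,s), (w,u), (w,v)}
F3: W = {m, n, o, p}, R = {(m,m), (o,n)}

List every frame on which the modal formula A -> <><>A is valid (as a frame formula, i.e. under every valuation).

Frame correspondent (Sahlqvist): forall x exists w (x = w & x R^2 w) — i.e. a generalized confluence (Geach) condition.
F1: fails — at u but no t with u=t and uR²t.
F2: satisfies the condition.
F3: fails — at n but no w with n=w and nR²w.
Valid on: F2.

F2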